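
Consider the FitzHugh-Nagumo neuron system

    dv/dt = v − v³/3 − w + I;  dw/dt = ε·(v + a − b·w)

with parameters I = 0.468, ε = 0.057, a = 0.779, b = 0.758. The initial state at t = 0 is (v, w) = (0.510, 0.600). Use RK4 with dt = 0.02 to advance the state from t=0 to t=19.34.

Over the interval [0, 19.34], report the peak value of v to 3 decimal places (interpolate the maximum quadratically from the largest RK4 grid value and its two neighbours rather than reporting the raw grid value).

max v = 1.483

t=0.000: state=(0.510, 0.600)
step 1 (dt=0.02): k1=(0.334, 0.048), k2=(0.336, 0.048), k3=(0.336, 0.048), k4=(0.338, 0.048); state += dt/6·(k1+2k2+2k3+k4)
t=0.020: state=(0.517, 0.601)
t=0.040: state=(0.524, 0.602)
t=0.060: state=(0.530, 0.603)
continuing one RK4 step at a time; state shown every 50 steps (Δt=1):
t=1.000: state=(0.930, 0.658)
t=2.000: state=(1.330, 0.737)
t=3.000: state=(1.476, 0.829)
t=4.000: state=(1.469, 0.920)
t=5.000: state=(1.414, 1.005)
t=6.000: state=(1.342, 1.083)
t=7.000: state=(1.258, 1.153)
t=8.000: state=(1.159, 1.215)
t=9.000: state=(1.039, 1.269)
t=10.000: state=(0.879, 1.312)
t=11.000: state=(0.630, 1.343)
t=12.000: state=(0.131, 1.353)
t=13.000: state=(-1.062, 1.317)
t=14.000: state=(-1.948, 1.214)
t=15.000: state=(-1.995, 1.095)
t=16.000: state=(-1.961, 0.982)
t=17.000: state=(-1.922, 0.875)
t=18.000: state=(-1.884, 0.775)
t=19.000: state=(-1.846, 0.682)
t=19.340: state=(-1.834, 0.652)
largest grid value and its neighbours: v(3.360)=1.48327, v(3.380)=1.48328, v(3.400)=1.48325
parabola through these three points peaks at t≈3.373 with v≈1.48328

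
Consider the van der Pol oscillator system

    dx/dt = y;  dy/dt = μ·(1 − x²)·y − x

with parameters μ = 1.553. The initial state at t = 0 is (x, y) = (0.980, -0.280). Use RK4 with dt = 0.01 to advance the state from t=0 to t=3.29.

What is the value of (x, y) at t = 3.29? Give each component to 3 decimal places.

(x, y) = (-1.423, 0.640)

t=0.000: state=(0.980, -0.280)
step 1 (dt=0.01): k1=(-0.280, -0.997), k2=(-0.285, -0.997), k3=(-0.285, -0.997), k4=(-0.290, -0.997); state += dt/6·(k1+2k2+2k3+k4)
t=0.010: state=(0.977, -0.290)
t=0.020: state=(0.974, -0.300)
t=0.030: state=(0.971, -0.310)
continuing one RK4 step at a time; state shown every 20 steps (Δt=0.2):
t=0.200: state=(0.904, -0.482)
t=0.400: state=(0.786, -0.704)
t=0.600: state=(0.619, -0.976)
t=0.800: state=(0.389, -1.343)
t=1.000: state=(0.072, -1.853)
t=1.200: state=(-0.360, -2.473)
t=1.400: state=(-0.901, -2.834)
t=1.600: state=(-1.431, -2.284)
t=1.800: state=(-1.772, -1.124)
t=2.000: state=(-1.903, -0.270)
t=2.200: state=(-1.910, 0.142)
t=2.400: state=(-1.861, 0.325)
t=2.600: state=(-1.786, 0.418)
t=2.800: state=(-1.696, 0.482)
t=3.000: state=(-1.594, 0.540)
t=3.200: state=(-1.479, 0.606)
t=3.290: state=(-1.423, 0.640)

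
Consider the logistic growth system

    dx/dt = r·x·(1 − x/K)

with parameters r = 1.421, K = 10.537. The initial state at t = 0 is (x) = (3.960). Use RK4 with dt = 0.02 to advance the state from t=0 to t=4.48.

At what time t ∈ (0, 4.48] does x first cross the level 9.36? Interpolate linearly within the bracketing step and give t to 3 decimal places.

t = 1.816

t=0.000: state=(3.960)
step 1 (dt=0.02): k1=(3.512), k2=(3.525), k3=(3.525), k4=(3.537); state += dt/6·(k1+2k2+2k3+k4)
t=0.020: state=(4.030)
t=0.040: state=(4.101)
t=0.060: state=(4.173)
continuing one RK4 step at a time; state shown every 10 steps (Δt=0.2):
t=0.200: state=(4.683)
t=0.400: state=(5.429)
t=0.600: state=(6.169)
t=0.800: state=(6.874)
t=1.000: state=(7.521)
t=1.200: state=(8.094)
t=1.400: state=(8.586)
t=1.600: state=(8.999)
t=1.800: state=(9.336)
next step: t=1.820: state=(9.366) — x has crossed 9.36
linear interpolation between t=1.800 (9.33573) and t=1.820 (9.36564) → t≈1.816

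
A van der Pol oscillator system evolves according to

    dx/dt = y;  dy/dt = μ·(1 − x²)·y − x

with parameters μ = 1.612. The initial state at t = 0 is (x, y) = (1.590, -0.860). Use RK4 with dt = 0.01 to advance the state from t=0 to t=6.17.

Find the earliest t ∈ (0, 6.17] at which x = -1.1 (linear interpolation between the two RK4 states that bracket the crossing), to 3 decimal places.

t=0.000: state=(1.590, -0.860)
step 1 (dt=0.01): k1=(-0.860, 0.528), k2=(-0.857, 0.507), k3=(-0.857, 0.508), k4=(-0.855, 0.487); state += dt/6·(k1+2k2+2k3+k4)
t=0.010: state=(1.581, -0.855)
t=0.020: state=(1.573, -0.850)
t=0.030: state=(1.564, -0.846)
continuing one RK4 step at a time; state shown every 20 steps (Δt=0.2):
t=0.200: state=(1.424, -0.820)
t=0.400: state=(1.256, -0.872)
t=0.600: state=(1.070, -0.999)
t=0.800: state=(0.850, -1.218)
t=1.000: state=(0.573, -1.579)
t=1.200: state=(0.204, -2.157)
t=1.400: state=(-0.305, -2.950)
t=1.600: state=(-0.957, -3.421)
t=1.640: state=(-1.093, -3.369)
next step: t=1.650: state=(-1.127, -3.345) — x has crossed -1.1
linear interpolation between t=1.640 (-1.09304) and t=1.650 (-1.12662) → t≈1.642

t = 1.642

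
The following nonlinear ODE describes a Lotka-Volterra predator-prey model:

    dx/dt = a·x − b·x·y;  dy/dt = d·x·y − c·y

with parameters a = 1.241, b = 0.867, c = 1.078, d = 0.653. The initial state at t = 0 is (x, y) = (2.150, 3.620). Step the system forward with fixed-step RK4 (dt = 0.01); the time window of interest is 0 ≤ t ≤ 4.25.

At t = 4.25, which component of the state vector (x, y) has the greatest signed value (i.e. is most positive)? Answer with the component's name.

t=0.000: state=(2.150, 3.620)
step 1 (dt=0.01): k1=(-4.080, 1.180), k2=(-4.052, 1.134), k3=(-4.052, 1.134), k4=(-4.024, 1.088); state += dt/6·(k1+2k2+2k3+k4)
t=0.010: state=(2.109, 3.631)
t=0.020: state=(2.070, 3.642)
t=0.030: state=(2.030, 3.651)
continuing one RK4 step at a time; state shown every 20 steps (Δt=0.2):
t=0.200: state=(1.456, 3.683)
t=0.400: state=(1.000, 3.477)
t=0.600: state=(0.722, 3.131)
t=0.800: state=(0.556, 2.741)
t=1.000: state=(0.458, 2.359)
t=1.200: state=(0.402, 2.011)
t=1.400: state=(0.374, 1.705)
t=1.600: state=(0.365, 1.442)
t=1.800: state=(0.372, 1.219)
t=2.000: state=(0.392, 1.033)
t=2.200: state=(0.426, 0.878)
t=2.400: state=(0.474, 0.751)
t=2.600: state=(0.539, 0.646)
t=2.800: state=(0.622, 0.562)
t=3.000: state=(0.727, 0.494)
t=3.200: state=(0.860, 0.442)
t=3.400: state=(1.024, 0.403)
t=3.600: state=(1.228, 0.376)
t=3.800: state=(1.476, 0.361)
t=4.000: state=(1.778, 0.360)
t=4.200: state=(2.139, 0.374)
t=4.250: state=(2.239, 0.381)
compare at T: x=2.239, y=0.381

largest component: x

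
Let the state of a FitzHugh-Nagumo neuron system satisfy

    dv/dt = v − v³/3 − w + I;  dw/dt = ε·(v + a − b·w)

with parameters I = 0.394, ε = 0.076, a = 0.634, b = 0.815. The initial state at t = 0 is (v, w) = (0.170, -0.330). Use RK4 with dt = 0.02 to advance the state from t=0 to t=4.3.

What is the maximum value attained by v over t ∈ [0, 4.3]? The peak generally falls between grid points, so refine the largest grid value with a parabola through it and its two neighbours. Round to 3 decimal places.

max v = 1.889

t=0.000: state=(0.170, -0.330)
step 1 (dt=0.02): k1=(0.892, 0.082), k2=(0.900, 0.082), k3=(0.900, 0.082), k4=(0.908, 0.083); state += dt/6·(k1+2k2+2k3+k4)
t=0.020: state=(0.188, -0.328)
t=0.040: state=(0.206, -0.327)
t=0.060: state=(0.225, -0.325)
continuing one RK4 step at a time; state shown every 10 steps (Δt=0.2):
t=0.200: state=(0.365, -0.312)
t=0.400: state=(0.591, -0.292)
t=0.600: state=(0.844, -0.268)
t=0.800: state=(1.106, -0.240)
t=1.000: state=(1.350, -0.209)
t=1.200: state=(1.552, -0.175)
t=1.400: state=(1.699, -0.139)
t=1.600: state=(1.794, -0.101)
t=1.800: state=(1.849, -0.062)
t=2.000: state=(1.877, -0.024)
t=2.200: state=(1.888, 0.014)
t=2.400: state=(1.889, 0.052)
t=2.600: state=(1.883, 0.090)
t=2.800: state=(1.874, 0.127)
t=3.000: state=(1.863, 0.163)
t=3.200: state=(1.850, 0.198)
t=3.400: state=(1.837, 0.233)
t=3.600: state=(1.823, 0.268)
t=3.800: state=(1.809, 0.302)
t=4.000: state=(1.794, 0.335)
t=4.200: state=(1.780, 0.367)
t=4.300: state=(1.773, 0.383)
largest grid value and its neighbours: v(2.300)=1.88927, v(2.320)=1.88927, v(2.340)=1.88920
parabola through these three points peaks at t≈2.310 with v≈1.88928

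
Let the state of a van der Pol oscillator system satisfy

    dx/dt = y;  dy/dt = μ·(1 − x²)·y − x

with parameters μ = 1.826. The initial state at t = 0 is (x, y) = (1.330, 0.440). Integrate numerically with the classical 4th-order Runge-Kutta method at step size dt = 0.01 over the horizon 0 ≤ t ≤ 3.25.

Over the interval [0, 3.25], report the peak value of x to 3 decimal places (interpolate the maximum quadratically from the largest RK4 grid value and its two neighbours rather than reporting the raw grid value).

max x = 1.384

t=0.000: state=(1.330, 0.440)
step 1 (dt=0.01): k1=(0.440, -1.948), k2=(0.430, -1.941), k3=(0.430, -1.941), k4=(0.421, -1.934); state += dt/6·(k1+2k2+2k3+k4)
t=0.010: state=(1.334, 0.421)
t=0.020: state=(1.338, 0.401)
t=0.030: state=(1.342, 0.382)
continuing one RK4 step at a time; state shown every 20 steps (Δt=0.2):
t=0.200: state=(1.381, 0.089)
t=0.400: state=(1.372, -0.171)
t=0.600: state=(1.318, -0.361)
t=0.800: state=(1.230, -0.516)
t=1.000: state=(1.111, -0.671)
t=1.200: state=(0.959, -0.858)
t=1.400: state=(0.763, -1.122)
t=1.600: state=(0.500, -1.535)
t=1.800: state=(0.132, -2.199)
t=2.000: state=(-0.397, -3.101)
t=2.200: state=(-1.076, -3.476)
t=2.400: state=(-1.668, -2.210)
t=2.600: state=(-1.946, -0.691)
t=2.800: state=(-2.003, 0.007)
t=3.000: state=(-1.973, 0.246)
t=3.200: state=(-1.914, 0.334)
t=3.250: state=(-1.897, 0.348)
largest grid value and its neighbours: x(0.250)=1.38405, x(0.260)=1.38413, x(0.270)=1.38408
parabola through these three points peaks at t≈0.261 with x≈1.38414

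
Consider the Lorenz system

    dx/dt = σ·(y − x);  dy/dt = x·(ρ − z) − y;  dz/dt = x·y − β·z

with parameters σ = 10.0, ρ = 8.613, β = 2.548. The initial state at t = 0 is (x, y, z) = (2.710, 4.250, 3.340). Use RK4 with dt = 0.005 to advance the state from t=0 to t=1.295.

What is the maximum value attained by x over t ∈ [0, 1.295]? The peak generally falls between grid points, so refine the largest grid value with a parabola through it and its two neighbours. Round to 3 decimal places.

max x = 6.526

t=0.000: state=(2.710, 4.250, 3.340)
step 1 (dt=0.005): k1=(15.400, 10.040, 3.007), k2=(15.266, 10.197, 3.221), k3=(15.273, 10.193, 3.219), k4=(15.146, 10.347, 3.433); state += dt/6·(k1+2k2+2k3+k4)
t=0.005: state=(2.786, 4.301, 3.356)
t=0.010: state=(2.862, 4.353, 3.374)
t=0.015: state=(2.936, 4.407, 3.395)
continuing one RK4 step at a time; state shown every 10 steps (Δt=0.05):
t=0.050: state=(3.433, 4.817, 3.598)
t=0.100: state=(4.114, 5.464, 4.083)
t=0.150: state=(4.783, 6.104, 4.809)
t=0.200: state=(5.422, 6.636, 5.769)
t=0.250: state=(5.974, 6.945, 6.908)
t=0.300: state=(6.366, 6.936, 8.107)
t=0.350: state=(6.525, 6.578, 9.196)
t=0.400: state=(6.416, 5.934, 10.007)
t=0.450: state=(6.060, 5.144, 10.436)
t=0.500: state=(5.531, 4.363, 10.479)
t=0.550: state=(4.925, 3.702, 10.211)
t=0.600: state=(4.334, 3.211, 9.736)
t=0.650: state=(3.818, 2.888, 9.151)
t=0.700: state=(3.409, 2.707, 8.527)
t=0.750: state=(3.115, 2.637, 7.914)
t=0.800: state=(2.928, 2.654, 7.340)
t=0.850: state=(2.836, 2.740, 6.825)
t=0.900: state=(2.827, 2.884, 6.381)
t=0.950: state=(2.890, 3.081, 6.017)
t=1.000: state=(3.016, 3.325, 5.741)
t=1.050: state=(3.197, 3.613, 5.560)
t=1.100: state=(3.429, 3.937, 5.482)
t=1.150: state=(3.703, 4.288, 5.516)
t=1.200: state=(4.010, 4.649, 5.666)
t=1.250: state=(4.336, 4.996, 5.935)
t=1.295: state=(4.630, 5.272, 6.273)
largest grid value and its neighbours: x(0.350)=6.52461, x(0.355)=6.52590, x(0.360)=6.52446
parabola through these three points peaks at t≈0.355 with x≈6.52590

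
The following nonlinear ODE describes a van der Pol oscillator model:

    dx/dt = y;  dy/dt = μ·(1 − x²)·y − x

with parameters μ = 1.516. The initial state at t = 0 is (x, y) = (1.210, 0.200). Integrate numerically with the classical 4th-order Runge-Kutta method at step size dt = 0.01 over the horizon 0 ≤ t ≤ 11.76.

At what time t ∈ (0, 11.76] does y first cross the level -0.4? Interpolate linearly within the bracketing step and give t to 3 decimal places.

t = 0.529

t=0.000: state=(1.210, 0.200)
step 1 (dt=0.01): k1=(0.200, -1.351), k2=(0.193, -1.348), k3=(0.193, -1.348), k4=(0.187, -1.344); state += dt/6·(k1+2k2+2k3+k4)
t=0.010: state=(1.212, 0.187)
t=0.020: state=(1.214, 0.173)
t=0.030: state=(1.215, 0.160)
continuing one RK4 step at a time; state shown every 50 steps (Δt=0.5):
t=0.500: state=(1.158, -0.372)
t=0.520: state=(1.151, -0.392)
next step: t=0.530: state=(1.147, -0.401) — y has crossed -0.4
linear interpolation between t=0.520 (-0.39166) and t=0.530 (-0.40123) → t≈0.529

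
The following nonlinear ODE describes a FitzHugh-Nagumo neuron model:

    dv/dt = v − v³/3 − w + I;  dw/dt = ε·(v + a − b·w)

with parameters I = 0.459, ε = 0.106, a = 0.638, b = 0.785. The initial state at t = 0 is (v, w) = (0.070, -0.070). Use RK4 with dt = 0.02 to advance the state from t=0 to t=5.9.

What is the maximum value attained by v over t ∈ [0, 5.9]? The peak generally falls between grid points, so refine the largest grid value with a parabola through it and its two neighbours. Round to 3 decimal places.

max v = 1.763

t=0.000: state=(0.070, -0.070)
step 1 (dt=0.02): k1=(0.599, 0.081), k2=(0.604, 0.081), k3=(0.604, 0.081), k4=(0.609, 0.082); state += dt/6·(k1+2k2+2k3+k4)
t=0.020: state=(0.082, -0.068)
t=0.040: state=(0.094, -0.067)
t=0.060: state=(0.107, -0.065)
continuing one RK4 step at a time; state shown every 10 steps (Δt=0.2):
t=0.200: state=(0.201, -0.053)
t=0.400: state=(0.355, -0.033)
t=0.600: state=(0.533, -0.009)
t=0.800: state=(0.733, 0.018)
t=1.000: state=(0.946, 0.048)
t=1.200: state=(1.157, 0.083)
t=1.400: state=(1.347, 0.121)
t=1.600: state=(1.501, 0.163)
t=1.800: state=(1.614, 0.206)
t=2.000: state=(1.689, 0.251)
t=2.200: state=(1.733, 0.297)
t=2.400: state=(1.756, 0.342)
t=2.600: state=(1.763, 0.387)
t=2.800: state=(1.761, 0.431)
t=3.000: state=(1.752, 0.474)
t=3.200: state=(1.739, 0.516)
t=3.400: state=(1.724, 0.557)
t=3.600: state=(1.707, 0.598)
t=3.800: state=(1.688, 0.637)
t=4.000: state=(1.669, 0.675)
t=4.200: state=(1.649, 0.712)
t=4.400: state=(1.629, 0.748)
t=4.600: state=(1.609, 0.784)
t=4.800: state=(1.588, 0.818)
t=5.000: state=(1.567, 0.851)
t=5.200: state=(1.545, 0.883)
t=5.400: state=(1.523, 0.914)
t=5.600: state=(1.501, 0.944)
t=5.800: state=(1.479, 0.973)
t=5.900: state=(1.467, 0.987)
largest grid value and its neighbours: v(2.620)=1.76317, v(2.640)=1.76321, v(2.660)=1.76316
parabola through these three points peaks at t≈2.638 with v≈1.76321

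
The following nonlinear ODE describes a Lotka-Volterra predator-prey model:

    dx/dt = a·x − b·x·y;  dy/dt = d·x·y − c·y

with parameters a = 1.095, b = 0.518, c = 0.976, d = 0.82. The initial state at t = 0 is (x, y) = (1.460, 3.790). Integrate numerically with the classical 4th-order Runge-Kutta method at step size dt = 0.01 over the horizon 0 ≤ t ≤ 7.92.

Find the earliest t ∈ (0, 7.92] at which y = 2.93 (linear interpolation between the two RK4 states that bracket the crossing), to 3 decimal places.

t=0.000: state=(1.460, 3.790)
step 1 (dt=0.01): k1=(-1.268, 0.838), k2=(-1.265, 0.820), k3=(-1.265, 0.820), k4=(-1.263, 0.801); state += dt/6·(k1+2k2+2k3+k4)
t=0.010: state=(1.447, 3.798)
t=0.020: state=(1.435, 3.806)
t=0.030: state=(1.422, 3.813)
continuing one RK4 step at a time; state shown every 50 steps (Δt=0.5):
t=0.500: state=(0.932, 3.767)
t=1.000: state=(0.651, 3.175)
t=1.170: state=(0.600, 2.934)
next step: t=1.180: state=(0.597, 2.920) — y has crossed 2.93
linear interpolation between t=1.170 (2.93424) and t=1.180 (2.92003) → t≈1.173

t = 1.173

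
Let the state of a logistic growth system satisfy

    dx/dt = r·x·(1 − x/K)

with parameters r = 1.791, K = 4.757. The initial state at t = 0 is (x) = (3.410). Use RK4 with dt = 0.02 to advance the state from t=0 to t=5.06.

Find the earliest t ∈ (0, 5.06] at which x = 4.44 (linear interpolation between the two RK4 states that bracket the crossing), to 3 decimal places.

t=0.000: state=(3.410)
step 1 (dt=0.02): k1=(1.729), k2=(1.716), k3=(1.716), k4=(1.702); state += dt/6·(k1+2k2+2k3+k4)
t=0.020: state=(3.444)
t=0.040: state=(3.478)
t=0.060: state=(3.511)
continuing one RK4 step at a time; state shown every 10 steps (Δt=0.2):
t=0.200: state=(3.728)
t=0.400: state=(3.988)
t=0.600: state=(4.192)
t=0.800: state=(4.347)
t=0.940: state=(4.432)
next step: t=0.960: state=(4.443) — x has crossed 4.44
linear interpolation between t=0.940 (4.43188) and t=0.960 (4.44256) → t≈0.955

t = 0.955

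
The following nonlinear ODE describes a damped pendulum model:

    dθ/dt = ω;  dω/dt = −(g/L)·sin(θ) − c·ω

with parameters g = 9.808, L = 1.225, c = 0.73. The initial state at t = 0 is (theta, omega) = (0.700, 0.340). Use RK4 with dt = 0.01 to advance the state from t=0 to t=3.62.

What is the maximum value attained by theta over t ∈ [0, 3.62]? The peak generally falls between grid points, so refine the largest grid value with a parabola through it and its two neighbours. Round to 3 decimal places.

t=0.000: state=(0.700, 0.340)
step 1 (dt=0.01): k1=(0.340, -5.406), k2=(0.313, -5.397), k3=(0.313, -5.396), k4=(0.286, -5.386); state += dt/6·(k1+2k2+2k3+k4)
t=0.010: state=(0.703, 0.286)
t=0.020: state=(0.706, 0.232)
t=0.030: state=(0.708, 0.179)
continuing one RK4 step at a time; state shown every 20 steps (Δt=0.2):
t=0.200: state=(0.664, -0.664)
t=0.400: state=(0.454, -1.375)
t=0.600: state=(0.145, -1.627)
t=0.800: state=(-0.163, -1.381)
t=1.000: state=(-0.383, -0.774)
t=1.200: state=(-0.464, -0.039)
t=1.400: state=(-0.404, 0.607)
t=1.600: state=(-0.238, 1.001)
t=1.800: state=(-0.027, 1.059)
t=2.000: state=(0.164, 0.803)
t=2.200: state=(0.281, 0.352)
t=2.400: state=(0.302, -0.137)
t=2.600: state=(0.234, -0.521)
t=2.800: state=(0.108, -0.705)
t=3.000: state=(-0.033, -0.661)
t=3.200: state=(-0.145, -0.432)
t=3.400: state=(-0.199, -0.110)
t=3.600: state=(-0.189, 0.200)
t=3.620: state=(-0.185, 0.227)
largest grid value and its neighbours: theta(0.050)=0.71029, theta(0.060)=0.71075, theta(0.070)=0.71069
parabola through these three points peaks at t≈0.064 with theta≈0.71079

max theta = 0.711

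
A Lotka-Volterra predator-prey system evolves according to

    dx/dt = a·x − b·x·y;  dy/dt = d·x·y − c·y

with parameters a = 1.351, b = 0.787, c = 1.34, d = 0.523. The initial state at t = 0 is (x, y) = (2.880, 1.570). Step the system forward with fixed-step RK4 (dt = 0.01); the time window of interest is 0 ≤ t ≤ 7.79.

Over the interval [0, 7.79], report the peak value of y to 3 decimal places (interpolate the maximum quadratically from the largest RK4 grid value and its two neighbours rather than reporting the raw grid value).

t=0.000: state=(2.880, 1.570)
step 1 (dt=0.01): k1=(0.332, 0.261), k2=(0.330, 0.263), k3=(0.330, 0.263), k4=(0.327, 0.264); state += dt/6·(k1+2k2+2k3+k4)
t=0.010: state=(2.883, 1.573)
t=0.020: state=(2.887, 1.575)
t=0.030: state=(2.890, 1.578)
continuing one RK4 step at a time; state shown every 50 steps (Δt=0.5):
t=0.500: state=(2.961, 1.731)
t=1.000: state=(2.844, 1.900)
t=1.500: state=(2.593, 1.982)
t=2.000: state=(2.349, 1.932)
t=2.500: state=(2.215, 1.790)
t=3.000: state=(2.221, 1.631)
t=3.500: state=(2.355, 1.515)
t=4.000: state=(2.577, 1.475)
t=4.500: state=(2.813, 1.529)
t=5.000: state=(2.954, 1.668)
t=5.500: state=(2.907, 1.845)
t=6.000: state=(2.689, 1.968)
t=6.500: state=(2.427, 1.964)
t=7.000: state=(2.247, 1.847)
t=7.500: state=(2.203, 1.686)
t=7.790: state=(2.241, 1.600)
largest grid value and its neighbours: y(1.550)=1.98305, y(1.560)=1.98306, y(1.570)=1.98301
parabola through these three points peaks at t≈1.557 with y≈1.98306

max y = 1.983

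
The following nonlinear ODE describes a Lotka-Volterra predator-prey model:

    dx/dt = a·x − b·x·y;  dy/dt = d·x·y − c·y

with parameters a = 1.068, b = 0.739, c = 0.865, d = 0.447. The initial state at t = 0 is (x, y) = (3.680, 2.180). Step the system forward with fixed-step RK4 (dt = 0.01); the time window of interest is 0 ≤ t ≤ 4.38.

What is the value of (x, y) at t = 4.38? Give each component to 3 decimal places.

(x, y) = (1.477, 0.615)

t=0.000: state=(3.680, 2.180)
step 1 (dt=0.01): k1=(-1.998, 1.700), k2=(-2.016, 1.697), k3=(-2.016, 1.697), k4=(-2.033, 1.694); state += dt/6·(k1+2k2+2k3+k4)
t=0.010: state=(3.660, 2.197)
t=0.020: state=(3.639, 2.214)
t=0.030: state=(3.618, 2.231)
continuing one RK4 step at a time; state shown every 20 steps (Δt=0.2):
t=0.200: state=(3.222, 2.498)
t=0.400: state=(2.706, 2.739)
t=0.600: state=(2.210, 2.869)
t=0.800: state=(1.786, 2.884)
t=1.000: state=(1.452, 2.802)
t=1.200: state=(1.200, 2.652)
t=1.400: state=(1.018, 2.462)
t=1.600: state=(0.890, 2.254)
t=1.800: state=(0.802, 2.044)
t=2.000: state=(0.745, 1.842)
t=2.200: state=(0.712, 1.654)
t=2.400: state=(0.700, 1.481)
t=2.600: state=(0.704, 1.327)
t=2.800: state=(0.724, 1.189)
t=3.000: state=(0.759, 1.069)
t=3.200: state=(0.809, 0.964)
t=3.400: state=(0.874, 0.874)
t=3.600: state=(0.957, 0.798)
t=3.800: state=(1.058, 0.734)
t=4.000: state=(1.180, 0.683)
t=4.200: state=(1.325, 0.642)
t=4.380: state=(1.477, 0.615)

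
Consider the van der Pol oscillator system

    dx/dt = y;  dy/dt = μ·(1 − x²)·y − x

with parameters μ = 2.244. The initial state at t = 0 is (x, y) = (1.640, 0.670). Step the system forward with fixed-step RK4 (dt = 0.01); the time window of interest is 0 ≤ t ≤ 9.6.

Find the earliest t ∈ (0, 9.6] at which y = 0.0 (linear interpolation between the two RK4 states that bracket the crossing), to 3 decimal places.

t=0.000: state=(1.640, 0.670)
step 1 (dt=0.01): k1=(0.670, -4.180), k2=(0.649, -4.120), k3=(0.649, -4.121), k4=(0.629, -4.061); state += dt/6·(k1+2k2+2k3+k4)
t=0.010: state=(1.646, 0.629)
t=0.020: state=(1.653, 0.589)
t=0.030: state=(1.658, 0.550)
t=0.230: state=(1.707, 0.010)
next step: t=0.240: state=(1.707, -0.007) — y has crossed 0.0
linear interpolation between t=0.230 (0.01002) and t=0.240 (-0.00712) → t≈0.236

t = 0.236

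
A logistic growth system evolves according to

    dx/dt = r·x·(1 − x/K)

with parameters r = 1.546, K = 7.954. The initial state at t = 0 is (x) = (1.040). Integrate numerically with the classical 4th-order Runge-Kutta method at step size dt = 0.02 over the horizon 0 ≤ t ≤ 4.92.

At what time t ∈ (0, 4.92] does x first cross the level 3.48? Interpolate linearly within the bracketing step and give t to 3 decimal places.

t=0.000: state=(1.040)
step 1 (dt=0.02): k1=(1.398), k2=(1.414), k3=(1.414), k4=(1.430); state += dt/6·(k1+2k2+2k3+k4)
t=0.020: state=(1.068)
t=0.040: state=(1.097)
t=0.060: state=(1.127)
continuing one RK4 step at a time; state shown every 10 steps (Δt=0.2):
t=0.200: state=(1.353)
t=0.400: state=(1.736)
t=0.600: state=(2.192)
t=0.800: state=(2.715)
t=1.000: state=(3.291)
t=1.060: state=(3.472)
next step: t=1.080: state=(3.532) — x has crossed 3.48
linear interpolation between t=1.060 (3.47155) and t=1.080 (3.53216) → t≈1.063

t = 1.063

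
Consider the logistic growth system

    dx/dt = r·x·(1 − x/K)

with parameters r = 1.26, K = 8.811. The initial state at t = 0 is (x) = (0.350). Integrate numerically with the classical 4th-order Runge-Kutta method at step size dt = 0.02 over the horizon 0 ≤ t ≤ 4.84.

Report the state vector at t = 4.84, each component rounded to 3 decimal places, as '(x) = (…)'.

t=0.000: state=(0.350)
step 1 (dt=0.02): k1=(0.423), k2=(0.428), k3=(0.428), k4=(0.433); state += dt/6·(k1+2k2+2k3+k4)
t=0.020: state=(0.359)
t=0.040: state=(0.367)
t=0.060: state=(0.376)
continuing one RK4 step at a time; state shown every 10 steps (Δt=0.2):
t=0.200: state=(0.445)
t=0.400: state=(0.565)
t=0.600: state=(0.713)
t=0.800: state=(0.897)
t=1.000: state=(1.121)
t=1.200: state=(1.392)
t=1.400: state=(1.713)
t=1.600: state=(2.088)
t=1.800: state=(2.516)
t=2.000: state=(2.992)
t=2.200: state=(3.508)
t=2.400: state=(4.051)
t=2.600: state=(4.605)
t=2.800: state=(5.153)
t=3.000: state=(5.678)
t=3.200: state=(6.167)
t=3.400: state=(6.608)
t=3.600: state=(6.998)
t=3.800: state=(7.334)
t=4.000: state=(7.619)
t=4.200: state=(7.855)
t=4.400: state=(8.050)
t=4.600: state=(8.208)
t=4.800: state=(8.335)
t=4.840: state=(8.357)

(x) = (8.357)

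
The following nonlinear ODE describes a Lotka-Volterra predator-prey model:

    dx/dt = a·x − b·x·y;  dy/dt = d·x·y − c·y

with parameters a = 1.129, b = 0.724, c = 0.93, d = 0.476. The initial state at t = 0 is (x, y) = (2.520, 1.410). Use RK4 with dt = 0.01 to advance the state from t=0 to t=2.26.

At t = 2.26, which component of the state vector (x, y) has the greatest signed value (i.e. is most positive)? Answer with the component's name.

t=0.000: state=(2.520, 1.410)
step 1 (dt=0.01): k1=(0.273, 0.380), k2=(0.269, 0.381), k3=(0.269, 0.381), k4=(0.266, 0.383); state += dt/6·(k1+2k2+2k3+k4)
t=0.010: state=(2.523, 1.414)
t=0.020: state=(2.525, 1.418)
t=0.030: state=(2.528, 1.422)
continuing one RK4 step at a time; state shown every 10 steps (Δt=0.1):
t=0.100: state=(2.544, 1.449)
t=0.200: state=(2.560, 1.491)
t=0.300: state=(2.569, 1.535)
t=0.400: state=(2.569, 1.581)
t=0.500: state=(2.561, 1.628)
t=0.600: state=(2.544, 1.675)
t=0.700: state=(2.518, 1.722)
t=0.800: state=(2.485, 1.767)
t=0.900: state=(2.444, 1.811)
t=1.000: state=(2.396, 1.851)
t=1.100: state=(2.343, 1.888)
t=1.200: state=(2.285, 1.921)
t=1.300: state=(2.224, 1.949)
t=1.400: state=(2.160, 1.971)
t=1.500: state=(2.095, 1.987)
t=1.600: state=(2.031, 1.998)
t=1.700: state=(1.967, 2.002)
t=1.800: state=(1.905, 2.000)
t=1.900: state=(1.845, 1.993)
t=2.000: state=(1.789, 1.980)
t=2.100: state=(1.737, 1.962)
t=2.200: state=(1.688, 1.939)
t=2.260: state=(1.661, 1.924)
compare at T: x=1.661, y=1.924

largest component: y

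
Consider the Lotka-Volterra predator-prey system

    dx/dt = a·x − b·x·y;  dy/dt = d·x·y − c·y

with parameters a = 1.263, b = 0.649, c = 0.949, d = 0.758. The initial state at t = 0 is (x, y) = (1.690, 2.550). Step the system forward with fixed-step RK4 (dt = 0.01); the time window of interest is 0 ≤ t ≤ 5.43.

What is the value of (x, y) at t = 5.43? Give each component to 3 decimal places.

t=0.000: state=(1.690, 2.550)
step 1 (dt=0.01): k1=(-0.662, 0.847), k2=(-0.666, 0.842), k3=(-0.666, 0.842), k4=(-0.669, 0.837); state += dt/6·(k1+2k2+2k3+k4)
t=0.010: state=(1.683, 2.558)
t=0.020: state=(1.677, 2.567)
t=0.030: state=(1.670, 2.575)
continuing one RK4 step at a time; state shown every 20 steps (Δt=0.2):
t=0.200: state=(1.547, 2.696)
t=0.400: state=(1.394, 2.787)
t=0.600: state=(1.247, 2.816)
t=0.800: state=(1.115, 2.785)
t=1.000: state=(1.005, 2.705)
t=1.200: state=(0.917, 2.587)
t=1.400: state=(0.852, 2.446)
t=1.600: state=(0.806, 2.294)
t=1.800: state=(0.778, 2.139)
t=2.000: state=(0.767, 1.989)
t=2.200: state=(0.769, 1.848)
t=2.400: state=(0.786, 1.719)
t=2.600: state=(0.816, 1.605)
t=2.800: state=(0.858, 1.507)
t=3.000: state=(0.913, 1.425)
t=3.200: state=(0.982, 1.361)
t=3.400: state=(1.062, 1.314)
t=3.600: state=(1.156, 1.286)
t=3.800: state=(1.260, 1.277)
t=4.000: state=(1.374, 1.289)
t=4.200: state=(1.493, 1.325)
t=4.400: state=(1.612, 1.387)
t=4.600: state=(1.724, 1.478)
t=4.800: state=(1.818, 1.599)
t=5.000: state=(1.884, 1.752)
t=5.200: state=(1.910, 1.933)
t=5.400: state=(1.889, 2.133)
t=5.430: state=(1.881, 2.164)

(x, y) = (1.881, 2.164)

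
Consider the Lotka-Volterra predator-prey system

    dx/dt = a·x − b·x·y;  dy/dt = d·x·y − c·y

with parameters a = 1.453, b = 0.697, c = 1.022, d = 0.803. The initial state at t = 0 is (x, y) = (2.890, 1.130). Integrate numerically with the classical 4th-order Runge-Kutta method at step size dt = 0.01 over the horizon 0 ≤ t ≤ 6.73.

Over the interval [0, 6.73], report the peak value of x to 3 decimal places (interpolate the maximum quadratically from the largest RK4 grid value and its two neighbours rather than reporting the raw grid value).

t=0.000: state=(2.890, 1.130)
step 1 (dt=0.01): k1=(1.923, 1.467), k2=(1.915, 1.486), k3=(1.914, 1.486), k4=(1.906, 1.504); state += dt/6·(k1+2k2+2k3+k4)
t=0.010: state=(2.909, 1.145)
t=0.020: state=(2.928, 1.160)
t=0.030: state=(2.947, 1.176)
continuing one RK4 step at a time; state shown every 25 steps (Δt=0.25):
t=0.250: state=(3.281, 1.632)
t=0.500: state=(3.317, 2.471)
t=0.750: state=(2.821, 3.575)
t=1.000: state=(1.994, 4.498)
t=1.250: state=(1.262, 4.810)
t=1.500: state=(0.797, 4.562)
t=1.750: state=(0.541, 4.030)
t=2.000: state=(0.406, 3.428)
t=2.250: state=(0.338, 2.859)
t=2.500: state=(0.309, 2.361)
t=2.750: state=(0.306, 1.945)
t=3.000: state=(0.323, 1.604)
t=3.250: state=(0.360, 1.330)
t=3.500: state=(0.419, 1.113)
t=3.750: state=(0.504, 0.945)
t=4.000: state=(0.621, 0.819)
t=4.250: state=(0.781, 0.730)
t=4.500: state=(0.994, 0.675)
t=4.750: state=(1.274, 0.656)
t=5.000: state=(1.632, 0.679)
t=5.250: state=(2.072, 0.761)
t=5.500: state=(2.574, 0.939)
t=5.750: state=(3.059, 1.283)
t=6.000: state=(3.350, 1.900)
t=6.250: state=(3.195, 2.865)
t=6.500: state=(2.529, 3.969)
t=6.730: state=(1.757, 4.658)
largest grid value and its neighbours: x(0.390)=3.36173, x(0.400)=3.36197, x(0.410)=3.36138
parabola through these three points peaks at t≈0.398 with x≈3.36199

max x = 3.362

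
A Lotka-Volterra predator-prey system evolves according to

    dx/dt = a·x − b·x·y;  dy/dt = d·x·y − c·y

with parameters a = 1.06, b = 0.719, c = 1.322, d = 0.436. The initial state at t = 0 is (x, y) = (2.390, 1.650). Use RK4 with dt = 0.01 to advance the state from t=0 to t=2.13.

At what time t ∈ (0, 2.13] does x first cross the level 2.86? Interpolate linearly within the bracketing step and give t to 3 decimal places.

t = 1.650

t=0.000: state=(2.390, 1.650)
step 1 (dt=0.01): k1=(-0.302, -0.462), k2=(-0.298, -0.462), k3=(-0.298, -0.462), k4=(-0.294, -0.463); state += dt/6·(k1+2k2+2k3+k4)
t=0.010: state=(2.387, 1.645)
t=0.020: state=(2.384, 1.641)
t=0.030: state=(2.381, 1.636)
continuing one RK4 step at a time; state shown every 10 steps (Δt=0.1):
t=0.100: state=(2.364, 1.603)
t=0.200: state=(2.346, 1.557)
t=0.300: state=(2.336, 1.511)
t=0.400: state=(2.334, 1.465)
t=0.500: state=(2.339, 1.421)
t=0.600: state=(2.351, 1.379)
t=0.700: state=(2.371, 1.340)
t=0.800: state=(2.397, 1.302)
t=0.900: state=(2.430, 1.268)
t=1.000: state=(2.469, 1.236)
t=1.100: state=(2.515, 1.207)
t=1.200: state=(2.566, 1.181)
t=1.300: state=(2.623, 1.159)
t=1.400: state=(2.685, 1.140)
t=1.500: state=(2.752, 1.125)
t=1.600: state=(2.823, 1.113)
t=1.640: state=(2.853, 1.109)
next step: t=1.650: state=(2.860, 1.108) — x has crossed 2.86
linear interpolation between t=1.640 (2.85258) and t=1.650 (2.86009) → t≈1.650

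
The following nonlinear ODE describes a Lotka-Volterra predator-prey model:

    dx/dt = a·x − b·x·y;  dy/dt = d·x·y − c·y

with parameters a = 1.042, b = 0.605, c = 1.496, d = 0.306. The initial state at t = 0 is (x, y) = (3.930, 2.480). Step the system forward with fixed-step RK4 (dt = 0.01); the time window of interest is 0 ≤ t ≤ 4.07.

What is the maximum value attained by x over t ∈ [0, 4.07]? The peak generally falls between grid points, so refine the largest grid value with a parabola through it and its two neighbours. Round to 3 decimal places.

t=0.000: state=(3.930, 2.480)
step 1 (dt=0.01): k1=(-1.802, -0.728), k2=(-1.789, -0.733), k3=(-1.789, -0.733), k4=(-1.776, -0.739); state += dt/6·(k1+2k2+2k3+k4)
t=0.010: state=(3.912, 2.473)
t=0.020: state=(3.894, 2.465)
t=0.030: state=(3.877, 2.458)
continuing one RK4 step at a time; state shown every 20 steps (Δt=0.2):
t=0.200: state=(3.620, 2.315)
t=0.400: state=(3.408, 2.128)
t=0.600: state=(3.283, 1.935)
t=0.800: state=(3.236, 1.751)
t=1.000: state=(3.258, 1.583)
t=1.200: state=(3.344, 1.436)
t=1.400: state=(3.489, 1.312)
t=1.600: state=(3.690, 1.211)
t=1.800: state=(3.945, 1.134)
t=2.000: state=(4.251, 1.080)
t=2.200: state=(4.604, 1.050)
t=2.400: state=(4.997, 1.044)
t=2.600: state=(5.420, 1.064)
t=2.800: state=(5.853, 1.114)
t=3.000: state=(6.271, 1.197)
t=3.200: state=(6.636, 1.318)
t=3.400: state=(6.904, 1.480)
t=3.600: state=(7.026, 1.682)
t=3.800: state=(6.963, 1.915)
t=4.000: state=(6.703, 2.159)
t=4.070: state=(6.569, 2.241)
largest grid value and its neighbours: x(3.630)=7.02874, x(3.640)=7.02881, x(3.650)=7.02841
parabola through these three points peaks at t≈3.637 with x≈7.02884

max x = 7.029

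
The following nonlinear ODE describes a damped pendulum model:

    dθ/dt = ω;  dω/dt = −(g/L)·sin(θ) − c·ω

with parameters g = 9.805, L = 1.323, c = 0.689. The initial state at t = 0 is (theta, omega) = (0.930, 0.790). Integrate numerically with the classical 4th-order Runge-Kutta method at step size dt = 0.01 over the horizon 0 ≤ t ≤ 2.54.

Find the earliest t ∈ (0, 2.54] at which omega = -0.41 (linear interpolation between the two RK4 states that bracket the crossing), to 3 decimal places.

t=0.000: state=(0.930, 0.790)
step 1 (dt=0.01): k1=(0.790, -6.485), k2=(0.758, -6.480), k3=(0.758, -6.480), k4=(0.725, -6.474); state += dt/6·(k1+2k2+2k3+k4)
t=0.010: state=(0.938, 0.725)
t=0.020: state=(0.945, 0.661)
t=0.030: state=(0.951, 0.596)
continuing one RK4 step at a time; state shown every 10 steps (Δt=0.1):
t=0.100: state=(0.977, 0.151)
t=0.190: state=(0.966, -0.393)
next step: t=0.200: state=(0.961, -0.451) — omega has crossed -0.41
linear interpolation between t=0.190 (-0.39333) and t=0.200 (-0.45128) → t≈0.193

t = 0.193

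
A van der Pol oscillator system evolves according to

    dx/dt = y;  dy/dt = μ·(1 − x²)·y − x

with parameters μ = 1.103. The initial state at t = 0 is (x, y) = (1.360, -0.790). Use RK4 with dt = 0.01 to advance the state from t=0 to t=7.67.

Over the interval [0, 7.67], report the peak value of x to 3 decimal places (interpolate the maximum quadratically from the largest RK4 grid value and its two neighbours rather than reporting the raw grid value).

t=0.000: state=(1.360, -0.790)
step 1 (dt=0.01): k1=(-0.790, -0.620), k2=(-0.793, -0.622), k3=(-0.793, -0.622), k4=(-0.796, -0.625); state += dt/6·(k1+2k2+2k3+k4)
t=0.010: state=(1.352, -0.796)
t=0.020: state=(1.344, -0.802)
t=0.030: state=(1.336, -0.809)
continuing one RK4 step at a time; state shown every 25 steps (Δt=0.25):
t=0.250: state=(1.141, -0.967)
t=0.500: state=(0.871, -1.214)
t=0.750: state=(0.524, -1.583)
t=1.000: state=(0.066, -2.112)
t=1.250: state=(-0.535, -2.663)
t=1.500: state=(-1.214, -2.591)
t=1.750: state=(-1.741, -1.515)
t=2.000: state=(-1.973, -0.419)
t=2.250: state=(-1.996, 0.156)
t=2.500: state=(-1.921, 0.412)
t=2.750: state=(-1.799, 0.548)
t=3.000: state=(-1.649, 0.653)
t=3.250: state=(-1.473, 0.763)
t=3.500: state=(-1.265, 0.905)
t=3.750: state=(-1.015, 1.107)
t=4.000: state=(-0.703, 1.411)
t=4.250: state=(-0.297, 1.868)
t=4.500: state=(0.243, 2.459)
t=4.750: state=(0.912, 2.780)
t=5.000: state=(1.545, 2.091)
t=5.250: state=(1.910, 0.849)
t=5.500: state=(2.009, 0.043)
t=5.750: state=(1.968, -0.322)
t=6.000: state=(1.864, -0.495)
t=6.250: state=(1.726, -0.605)
t=6.500: state=(1.562, -0.708)
t=6.750: state=(1.370, -0.832)
t=7.000: state=(1.142, -1.000)
t=7.250: state=(0.863, -1.248)
t=7.500: state=(0.507, -1.626)
t=7.670: state=(0.202, -1.979)
largest grid value and its neighbours: x(5.510)=2.00981, x(5.520)=2.00992, x(5.530)=2.00984
parabola through these three points peaks at t≈5.521 with x≈2.00992

max x = 2.010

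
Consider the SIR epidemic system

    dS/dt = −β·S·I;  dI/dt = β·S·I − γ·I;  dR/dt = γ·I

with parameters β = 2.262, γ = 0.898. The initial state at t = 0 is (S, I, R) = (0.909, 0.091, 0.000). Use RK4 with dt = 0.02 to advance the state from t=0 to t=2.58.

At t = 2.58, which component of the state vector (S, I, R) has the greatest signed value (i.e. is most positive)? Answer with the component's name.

t=0.000: state=(0.909, 0.091, 0.000)
step 1 (dt=0.02): k1=(-0.187, 0.105, 0.082), k2=(-0.189, 0.106, 0.083), k3=(-0.189, 0.106, 0.083), k4=(-0.191, 0.107, 0.084); state += dt/6·(k1+2k2+2k3+k4)
t=0.020: state=(0.905, 0.093, 0.002)
t=0.040: state=(0.901, 0.095, 0.003)
t=0.060: state=(0.897, 0.097, 0.005)
continuing one RK4 step at a time; state shown every 5 steps (Δt=0.1):
t=0.100: state=(0.889, 0.102, 0.009)
t=0.200: state=(0.868, 0.114, 0.018)
t=0.300: state=(0.845, 0.126, 0.029)
t=0.400: state=(0.820, 0.139, 0.041)
t=0.500: state=(0.793, 0.153, 0.054)
t=0.600: state=(0.765, 0.167, 0.068)
t=0.700: state=(0.736, 0.180, 0.084)
t=0.800: state=(0.705, 0.194, 0.101)
t=0.900: state=(0.674, 0.207, 0.119)
t=1.000: state=(0.642, 0.220, 0.138)
t=1.100: state=(0.610, 0.232, 0.158)
t=1.200: state=(0.578, 0.242, 0.180)
t=1.300: state=(0.547, 0.251, 0.202)
t=1.400: state=(0.516, 0.259, 0.225)
t=1.500: state=(0.486, 0.265, 0.248)
t=1.600: state=(0.458, 0.270, 0.272)
t=1.700: state=(0.430, 0.273, 0.297)
t=1.800: state=(0.405, 0.274, 0.321)
t=1.900: state=(0.380, 0.274, 0.346)
t=2.000: state=(0.358, 0.272, 0.370)
t=2.100: state=(0.336, 0.269, 0.395)
t=2.200: state=(0.317, 0.265, 0.419)
t=2.300: state=(0.298, 0.259, 0.442)
t=2.400: state=(0.282, 0.253, 0.465)
t=2.500: state=(0.266, 0.246, 0.488)
t=2.580: state=(0.255, 0.240, 0.505)
compare at T: S=0.255, I=0.240, R=0.505

largest component: R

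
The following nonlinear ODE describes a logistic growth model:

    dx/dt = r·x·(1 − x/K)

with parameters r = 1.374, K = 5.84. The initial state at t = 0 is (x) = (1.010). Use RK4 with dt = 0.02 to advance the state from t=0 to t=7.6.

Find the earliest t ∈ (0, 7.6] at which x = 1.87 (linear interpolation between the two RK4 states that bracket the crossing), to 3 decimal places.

t=0.000: state=(1.010)
step 1 (dt=0.02): k1=(1.148), k2=(1.158), k3=(1.158), k4=(1.168); state += dt/6·(k1+2k2+2k3+k4)
t=0.020: state=(1.033)
t=0.040: state=(1.057)
t=0.060: state=(1.081)
continuing one RK4 step at a time; state shown every 25 steps (Δt=0.5):
t=0.500: state=(1.715)
t=0.580: state=(1.851)
next step: t=0.600: state=(1.886) — x has crossed 1.87
linear interpolation between t=0.580 (1.85080) and t=0.600 (1.88571) → t≈0.591

t = 0.591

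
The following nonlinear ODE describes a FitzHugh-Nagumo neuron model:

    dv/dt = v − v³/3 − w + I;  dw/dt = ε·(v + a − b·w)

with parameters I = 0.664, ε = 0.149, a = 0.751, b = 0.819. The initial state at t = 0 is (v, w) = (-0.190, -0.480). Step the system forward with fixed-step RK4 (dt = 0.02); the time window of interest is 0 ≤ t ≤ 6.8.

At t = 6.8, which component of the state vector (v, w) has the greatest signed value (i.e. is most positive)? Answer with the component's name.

largest component: w

t=0.000: state=(-0.190, -0.480)
step 1 (dt=0.02): k1=(0.956, 0.142), k2=(0.964, 0.143), k3=(0.964, 0.143), k4=(0.972, 0.145); state += dt/6·(k1+2k2+2k3+k4)
t=0.020: state=(-0.171, -0.477)
t=0.040: state=(-0.151, -0.474)
t=0.060: state=(-0.131, -0.471)
continuing one RK4 step at a time; state shown every 25 steps (Δt=0.5):
t=0.500: state=(0.403, -0.391)
t=1.000: state=(1.191, -0.256)
t=1.500: state=(1.764, -0.077)
t=2.000: state=(1.928, 0.117)
t=2.500: state=(1.920, 0.304)
t=3.000: state=(1.868, 0.477)
t=3.500: state=(1.806, 0.636)
t=4.000: state=(1.740, 0.781)
t=4.500: state=(1.673, 0.912)
t=5.000: state=(1.604, 1.031)
t=5.500: state=(1.534, 1.138)
t=6.000: state=(1.461, 1.233)
t=6.500: state=(1.386, 1.317)
t=6.800: state=(1.339, 1.362)
compare at T: v=1.339, w=1.362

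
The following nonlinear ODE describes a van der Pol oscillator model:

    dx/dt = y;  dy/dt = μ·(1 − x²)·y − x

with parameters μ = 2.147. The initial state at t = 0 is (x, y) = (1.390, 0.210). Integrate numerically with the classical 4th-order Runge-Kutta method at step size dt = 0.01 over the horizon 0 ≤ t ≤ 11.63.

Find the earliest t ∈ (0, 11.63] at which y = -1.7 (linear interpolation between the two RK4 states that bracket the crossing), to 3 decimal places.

t=0.000: state=(1.390, 0.210)
step 1 (dt=0.01): k1=(0.210, -1.810), k2=(0.201, -1.794), k3=(0.201, -1.795), k4=(0.192, -1.779); state += dt/6·(k1+2k2+2k3+k4)
t=0.010: state=(1.392, 0.192)
t=0.020: state=(1.394, 0.174)
t=0.030: state=(1.395, 0.157)
continuing one RK4 step at a time; state shown every 50 steps (Δt=0.5):
t=0.500: state=(1.328, -0.368)
t=1.000: state=(1.058, -0.723)
t=1.500: state=(0.537, -1.520)
t=1.550: state=(0.457, -1.674)
next step: t=1.560: state=(0.440, -1.707) — y has crossed -1.7
linear interpolation between t=1.550 (-1.67384) and t=1.560 (-1.70732) → t≈1.558

t = 1.558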